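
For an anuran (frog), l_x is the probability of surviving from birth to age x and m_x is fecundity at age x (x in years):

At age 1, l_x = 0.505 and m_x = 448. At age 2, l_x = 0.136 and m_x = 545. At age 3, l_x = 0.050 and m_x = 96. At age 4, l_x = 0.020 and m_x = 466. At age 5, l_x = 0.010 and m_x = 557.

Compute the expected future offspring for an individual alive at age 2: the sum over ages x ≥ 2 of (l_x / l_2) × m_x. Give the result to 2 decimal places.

l_2 = 0.136. Conditional survival from age 2 to x is l_x / l_2.
  x=2: (0.136/0.136) × 545 = 545.0000
  x=3: (0.050/0.136) × 96 = 35.2941
  x=4: (0.020/0.136) × 466 = 68.5294
  x=5: (0.010/0.136) × 557 = 40.9559
Sum = 545.0000 + 35.2941 + 68.5294 + 40.9559 = 689.7794

689.78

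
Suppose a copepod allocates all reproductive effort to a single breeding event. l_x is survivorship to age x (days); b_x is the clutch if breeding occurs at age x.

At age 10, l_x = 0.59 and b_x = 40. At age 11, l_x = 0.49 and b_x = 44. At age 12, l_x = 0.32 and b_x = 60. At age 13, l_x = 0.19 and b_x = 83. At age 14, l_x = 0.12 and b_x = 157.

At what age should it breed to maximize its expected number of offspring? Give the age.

Expected offspring if breeding at age x = l_x × b_x:
  age 10: 0.59 × 40 = 23.600
  age 11: 0.49 × 44 = 21.560
  age 12: 0.32 × 60 = 19.200
  age 13: 0.19 × 83 = 15.770
  age 14: 0.12 × 157 = 18.840
Maximum at age 10 (23.600).

10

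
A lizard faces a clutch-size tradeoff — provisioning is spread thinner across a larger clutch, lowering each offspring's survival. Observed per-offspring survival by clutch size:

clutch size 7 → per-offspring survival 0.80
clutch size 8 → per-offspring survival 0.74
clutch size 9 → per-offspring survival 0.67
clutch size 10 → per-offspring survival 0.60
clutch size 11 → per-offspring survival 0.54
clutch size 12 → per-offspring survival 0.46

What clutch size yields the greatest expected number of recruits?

Expected recruits = c × s(c):
  c=7: 7 × 0.80 = 5.600
  c=8: 8 × 0.74 = 5.920
  c=9: 9 × 0.67 = 6.030
  c=10: 10 × 0.60 = 6.000
  c=11: 11 × 0.54 = 5.940
  c=12: 12 × 0.46 = 5.520
Maximum at c = 9 (6.030 recruits).

9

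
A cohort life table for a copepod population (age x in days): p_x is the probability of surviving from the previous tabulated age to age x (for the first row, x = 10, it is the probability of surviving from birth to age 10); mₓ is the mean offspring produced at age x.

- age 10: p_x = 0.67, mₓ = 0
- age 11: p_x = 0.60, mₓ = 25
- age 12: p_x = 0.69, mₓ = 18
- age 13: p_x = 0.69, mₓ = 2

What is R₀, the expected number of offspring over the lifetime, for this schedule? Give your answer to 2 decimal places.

15.43

Survivorship from birth: l_x = p_10·p_11·…·p_x.
  l_10 = 0.67000
  l_11 = 0.40200
  l_12 = 0.27738
  l_13 = 0.19139
R₀ = Σ l_x mₓ:
  age 10: 0.67000 × 0 = 0.0000
  age 11: 0.40200 × 25 = 10.0500
  age 12: 0.27738 × 18 = 4.9928
  age 13: 0.19139 × 2 = 0.3828
R₀ = 0.0000 + 10.0500 + 4.9928 + 0.3828 = 15.4256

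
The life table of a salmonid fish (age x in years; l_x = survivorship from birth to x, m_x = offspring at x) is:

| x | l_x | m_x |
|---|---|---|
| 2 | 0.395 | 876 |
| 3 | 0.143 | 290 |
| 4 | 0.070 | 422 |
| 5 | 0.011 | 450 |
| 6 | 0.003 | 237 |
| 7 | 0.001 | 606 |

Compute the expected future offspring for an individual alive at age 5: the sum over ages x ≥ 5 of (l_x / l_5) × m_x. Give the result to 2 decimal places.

l_5 = 0.011. Conditional survival from age 5 to x is l_x / l_5.
  x=5: (0.011/0.011) × 450 = 450.0000
  x=6: (0.003/0.011) × 237 = 64.6364
  x=7: (0.001/0.011) × 606 = 55.0909
Sum = 450.0000 + 64.6364 + 55.0909 = 569.7273

569.73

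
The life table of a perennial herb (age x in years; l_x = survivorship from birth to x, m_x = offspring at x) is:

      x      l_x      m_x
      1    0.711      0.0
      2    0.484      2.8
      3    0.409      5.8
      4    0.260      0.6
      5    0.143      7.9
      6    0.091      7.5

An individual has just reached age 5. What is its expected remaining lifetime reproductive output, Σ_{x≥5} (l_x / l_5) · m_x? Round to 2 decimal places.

l_5 = 0.143. Conditional survival from age 5 to x is l_x / l_5.
  x=5: (0.143/0.143) × 7.9 = 7.9000
  x=6: (0.091/0.143) × 7.5 = 4.7727
Sum = 7.9000 + 4.7727 = 12.6727

12.67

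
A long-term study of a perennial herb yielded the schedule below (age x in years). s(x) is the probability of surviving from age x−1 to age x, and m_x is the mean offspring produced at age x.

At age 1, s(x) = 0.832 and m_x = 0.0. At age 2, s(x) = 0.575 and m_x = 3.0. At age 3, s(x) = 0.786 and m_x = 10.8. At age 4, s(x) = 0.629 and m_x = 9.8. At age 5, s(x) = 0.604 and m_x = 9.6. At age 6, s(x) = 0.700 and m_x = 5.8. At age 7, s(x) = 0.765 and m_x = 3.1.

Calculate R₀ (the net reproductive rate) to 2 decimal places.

Survivorship from birth: l_x = s_1·s_2·…·s_x.
  l_1 = 0.83200
  l_2 = 0.47840
  l_3 = 0.37602
  l_4 = 0.23652
  l_5 = 0.14286
  l_6 = 0.10000
  l_7 = 0.07650
R₀ = Σ l_x m_x:
  age 1: 0.83200 × 0.0 = 0.0000
  age 2: 0.47840 × 3.0 = 1.4352
  age 3: 0.37602 × 10.8 = 4.0610
  age 4: 0.23652 × 9.8 = 2.3179
  age 5: 0.14286 × 9.6 = 1.3715
  age 6: 0.10000 × 5.8 = 0.5800
  age 7: 0.07650 × 3.1 = 0.2371
R₀ = 0.0000 + 1.4352 + 4.0610 + 2.3179 + 1.3715 + 0.5800 + 0.2371 = 10.0027

10.00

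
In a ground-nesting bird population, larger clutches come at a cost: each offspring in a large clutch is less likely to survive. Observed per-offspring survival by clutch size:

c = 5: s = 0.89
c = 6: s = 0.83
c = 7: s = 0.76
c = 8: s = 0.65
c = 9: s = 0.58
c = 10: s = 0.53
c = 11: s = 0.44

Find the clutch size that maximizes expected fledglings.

7

Expected fledglings = c × s(c):
  c=5: 5 × 0.89 = 4.450
  c=6: 6 × 0.83 = 4.980
  c=7: 7 × 0.76 = 5.320
  c=8: 8 × 0.65 = 5.200
  c=9: 9 × 0.58 = 5.220
  c=10: 10 × 0.53 = 5.300
  c=11: 11 × 0.44 = 4.840
Maximum at c = 7 (5.320 fledglings).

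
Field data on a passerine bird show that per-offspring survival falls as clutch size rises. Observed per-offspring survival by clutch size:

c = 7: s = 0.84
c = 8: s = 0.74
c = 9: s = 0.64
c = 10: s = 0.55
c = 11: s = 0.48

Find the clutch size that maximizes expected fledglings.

8

Expected fledglings = c × s(c):
  c=7: 7 × 0.84 = 5.880
  c=8: 8 × 0.74 = 5.920
  c=9: 9 × 0.64 = 5.760
  c=10: 10 × 0.55 = 5.500
  c=11: 11 × 0.48 = 5.280
Maximum at c = 8 (5.920 fledglings).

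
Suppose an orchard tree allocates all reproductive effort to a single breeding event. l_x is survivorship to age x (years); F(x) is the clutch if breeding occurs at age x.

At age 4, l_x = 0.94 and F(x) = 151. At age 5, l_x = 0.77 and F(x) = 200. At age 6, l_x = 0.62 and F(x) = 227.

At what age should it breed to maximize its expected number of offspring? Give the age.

Expected offspring if breeding at age x = l_x × F(x):
  age 4: 0.94 × 151 = 141.940
  age 5: 0.77 × 200 = 154.000
  age 6: 0.62 × 227 = 140.740
Maximum at age 5 (154.000).

5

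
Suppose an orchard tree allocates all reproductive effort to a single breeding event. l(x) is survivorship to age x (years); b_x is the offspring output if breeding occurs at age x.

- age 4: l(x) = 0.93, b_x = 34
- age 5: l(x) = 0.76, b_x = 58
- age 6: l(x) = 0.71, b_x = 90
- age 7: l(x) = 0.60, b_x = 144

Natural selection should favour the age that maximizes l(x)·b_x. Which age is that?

Expected offspring if breeding at age x = l(x) × b_x:
  age 4: 0.93 × 34 = 31.620
  age 5: 0.76 × 58 = 44.080
  age 6: 0.71 × 90 = 63.900
  age 7: 0.60 × 144 = 86.400
Maximum at age 7 (86.400).

7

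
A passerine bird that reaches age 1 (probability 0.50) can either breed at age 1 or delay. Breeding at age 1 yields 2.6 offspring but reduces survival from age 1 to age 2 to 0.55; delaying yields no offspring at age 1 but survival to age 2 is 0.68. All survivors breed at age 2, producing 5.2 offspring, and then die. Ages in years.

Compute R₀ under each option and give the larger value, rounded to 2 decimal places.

breed at age 1: R₀ = 0.50 × (2.6 + 0.55 × 5.2) = 0.50 × 5.4600 = 2.7300
delay to age 2: R₀ = 0.50 × (0.68 × 5.2) = 0.50 × 3.5360 = 1.7680
Higher: breed at age 1 (2.7300).

2.73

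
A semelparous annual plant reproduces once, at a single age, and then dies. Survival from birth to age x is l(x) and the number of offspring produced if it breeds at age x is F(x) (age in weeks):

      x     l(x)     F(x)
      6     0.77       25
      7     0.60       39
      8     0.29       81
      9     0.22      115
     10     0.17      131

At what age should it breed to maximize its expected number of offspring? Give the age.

Expected offspring if breeding at age x = l(x) × F(x):
  age 6: 0.77 × 25 = 19.250
  age 7: 0.60 × 39 = 23.400
  age 8: 0.29 × 81 = 23.490
  age 9: 0.22 × 115 = 25.300
  age 10: 0.17 × 131 = 22.270
Maximum at age 9 (25.300).

9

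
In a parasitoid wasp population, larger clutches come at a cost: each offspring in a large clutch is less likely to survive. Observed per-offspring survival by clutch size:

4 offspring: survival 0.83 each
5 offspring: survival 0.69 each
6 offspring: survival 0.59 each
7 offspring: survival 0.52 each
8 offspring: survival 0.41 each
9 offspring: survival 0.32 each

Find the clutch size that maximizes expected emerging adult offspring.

7

Expected emerging adult offspring = c × s(c):
  c=4: 4 × 0.83 = 3.320
  c=5: 5 × 0.69 = 3.450
  c=6: 6 × 0.59 = 3.540
  c=7: 7 × 0.52 = 3.640
  c=8: 8 × 0.41 = 3.280
  c=9: 9 × 0.32 = 2.880
Maximum at c = 7 (3.640 emerging adult offspring).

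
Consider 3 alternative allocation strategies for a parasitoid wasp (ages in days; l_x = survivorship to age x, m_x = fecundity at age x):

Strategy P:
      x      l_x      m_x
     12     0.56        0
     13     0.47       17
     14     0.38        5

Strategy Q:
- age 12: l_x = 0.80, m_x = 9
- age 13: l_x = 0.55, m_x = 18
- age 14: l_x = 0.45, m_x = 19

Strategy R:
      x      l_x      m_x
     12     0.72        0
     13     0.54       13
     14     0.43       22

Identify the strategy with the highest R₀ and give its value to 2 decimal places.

25.65

Strategy P: R₀ = 0.56×0 + 0.47×17 + 0.38×5 = 9.8900
Strategy Q: R₀ = 0.80×9 + 0.55×18 + 0.45×19 = 25.6500
Strategy R: R₀ = 0.72×0 + 0.54×13 + 0.43×22 = 16.4800
Highest R₀: strategy Q with 25.6500.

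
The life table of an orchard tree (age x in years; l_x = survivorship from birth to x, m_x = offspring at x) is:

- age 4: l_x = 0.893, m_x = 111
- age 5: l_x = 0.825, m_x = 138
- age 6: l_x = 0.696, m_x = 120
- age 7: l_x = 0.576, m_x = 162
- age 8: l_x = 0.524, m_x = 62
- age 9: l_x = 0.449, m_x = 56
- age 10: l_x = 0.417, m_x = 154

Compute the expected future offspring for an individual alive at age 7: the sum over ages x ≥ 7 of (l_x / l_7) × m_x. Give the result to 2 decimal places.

l_7 = 0.576. Conditional survival from age 7 to x is l_x / l_7.
  x=7: (0.576/0.576) × 162 = 162.0000
  x=8: (0.524/0.576) × 62 = 56.4028
  x=9: (0.449/0.576) × 56 = 43.6528
  x=10: (0.417/0.576) × 154 = 111.4896
Sum = 162.0000 + 56.4028 + 43.6528 + 111.4896 = 373.5451

373.55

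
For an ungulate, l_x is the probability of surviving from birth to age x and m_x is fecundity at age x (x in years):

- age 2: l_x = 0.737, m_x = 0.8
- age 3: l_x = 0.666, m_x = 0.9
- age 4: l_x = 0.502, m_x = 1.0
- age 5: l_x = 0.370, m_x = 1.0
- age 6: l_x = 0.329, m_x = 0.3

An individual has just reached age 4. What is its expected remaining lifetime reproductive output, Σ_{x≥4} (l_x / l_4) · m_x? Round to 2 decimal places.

1.93

l_4 = 0.502. Conditional survival from age 4 to x is l_x / l_4.
  x=4: (0.502/0.502) × 1.0 = 1.0000
  x=5: (0.370/0.502) × 1.0 = 0.7371
  x=6: (0.329/0.502) × 0.3 = 0.1966
Sum = 1.0000 + 0.7371 + 0.1966 = 1.9337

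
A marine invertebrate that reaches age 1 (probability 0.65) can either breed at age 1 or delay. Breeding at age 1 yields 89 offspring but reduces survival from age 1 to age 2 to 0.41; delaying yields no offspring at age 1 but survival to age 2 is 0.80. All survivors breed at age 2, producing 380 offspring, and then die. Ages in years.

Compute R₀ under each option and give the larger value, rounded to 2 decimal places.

breed at age 1: R₀ = 0.65 × (89 + 0.41 × 380) = 0.65 × 244.8000 = 159.1200
delay to age 2: R₀ = 0.65 × (0.80 × 380) = 0.65 × 304.0000 = 197.6000
Higher: delay to age 2 (197.6000).

197.60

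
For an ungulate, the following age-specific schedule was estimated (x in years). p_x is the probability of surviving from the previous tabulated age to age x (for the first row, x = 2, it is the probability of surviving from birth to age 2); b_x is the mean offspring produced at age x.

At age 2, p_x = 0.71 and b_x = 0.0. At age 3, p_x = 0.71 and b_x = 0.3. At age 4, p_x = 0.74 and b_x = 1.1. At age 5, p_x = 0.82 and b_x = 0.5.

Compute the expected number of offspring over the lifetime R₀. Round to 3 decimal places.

Survivorship from birth: l_x = p_2·p_3·…·p_x.
  l_2 = 0.71000
  l_3 = 0.50410
  l_4 = 0.37303
  l_5 = 0.30589
R₀ = Σ l_x b_x:
  age 2: 0.71000 × 0.0 = 0.0000
  age 3: 0.50410 × 0.3 = 0.1512
  age 4: 0.37303 × 1.1 = 0.4103
  age 5: 0.30589 × 0.5 = 0.1529
R₀ = 0.0000 + 0.1512 + 0.4103 + 0.1529 = 0.7145

0.715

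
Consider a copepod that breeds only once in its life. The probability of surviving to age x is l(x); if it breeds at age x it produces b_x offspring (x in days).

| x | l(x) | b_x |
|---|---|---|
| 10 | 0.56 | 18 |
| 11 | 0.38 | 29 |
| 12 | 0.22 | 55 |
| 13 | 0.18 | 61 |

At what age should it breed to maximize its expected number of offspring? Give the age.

Expected offspring if breeding at age x = l(x) × b_x:
  age 10: 0.56 × 18 = 10.080
  age 11: 0.38 × 29 = 11.020
  age 12: 0.22 × 55 = 12.100
  age 13: 0.18 × 61 = 10.980
Maximum at age 12 (12.100).

12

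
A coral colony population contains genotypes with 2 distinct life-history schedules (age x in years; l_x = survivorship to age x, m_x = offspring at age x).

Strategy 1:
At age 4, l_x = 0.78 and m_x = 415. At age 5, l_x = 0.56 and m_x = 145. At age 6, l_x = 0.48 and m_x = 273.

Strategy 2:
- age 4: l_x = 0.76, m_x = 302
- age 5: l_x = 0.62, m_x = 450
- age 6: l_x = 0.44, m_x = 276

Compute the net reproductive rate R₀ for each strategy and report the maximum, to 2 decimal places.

Strategy 1: R₀ = 0.78×415 + 0.56×145 + 0.48×273 = 535.9400
Strategy 2: R₀ = 0.76×302 + 0.62×450 + 0.44×276 = 629.9600
Highest R₀: strategy 2 with 629.9600.

629.96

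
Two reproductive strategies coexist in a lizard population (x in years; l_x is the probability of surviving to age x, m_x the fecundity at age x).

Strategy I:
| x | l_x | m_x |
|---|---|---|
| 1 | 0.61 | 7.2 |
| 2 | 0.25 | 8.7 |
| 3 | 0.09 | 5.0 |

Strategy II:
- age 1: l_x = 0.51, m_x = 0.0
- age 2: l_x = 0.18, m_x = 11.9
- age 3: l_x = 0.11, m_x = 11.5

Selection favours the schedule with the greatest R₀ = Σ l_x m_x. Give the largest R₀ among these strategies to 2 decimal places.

7.02

Strategy I: R₀ = 0.61×7.2 + 0.25×8.7 + 0.09×5.0 = 7.0170
Strategy II: R₀ = 0.51×0.0 + 0.18×11.9 + 0.11×11.5 = 3.4070
Highest R₀: strategy I with 7.0170.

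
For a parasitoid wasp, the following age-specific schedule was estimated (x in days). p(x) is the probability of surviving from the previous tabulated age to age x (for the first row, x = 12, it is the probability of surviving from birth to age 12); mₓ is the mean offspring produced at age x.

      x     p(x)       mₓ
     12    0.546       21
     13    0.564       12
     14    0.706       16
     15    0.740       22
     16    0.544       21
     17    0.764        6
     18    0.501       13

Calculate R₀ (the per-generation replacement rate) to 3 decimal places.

24.854

Survivorship from birth: l_x = p_12·p_13·…·p_x.
  l_12 = 0.54600
  l_13 = 0.30794
  l_14 = 0.21741
  l_15 = 0.16088
  l_16 = 0.08752
  l_17 = 0.06687
  l_18 = 0.03350
R₀ = Σ l_x mₓ:
  age 12: 0.54600 × 21 = 11.4660
  age 13: 0.30794 × 12 = 3.6953
  age 14: 0.21741 × 16 = 3.4786
  age 15: 0.16088 × 22 = 3.5394
  age 16: 0.08752 × 21 = 1.8379
  age 17: 0.06687 × 6 = 0.4012
  age 18: 0.03350 × 13 = 0.4355
R₀ = 11.4660 + 3.6953 + 3.4786 + 3.5394 + 1.8379 + 0.4012 + 0.4355 = 24.8538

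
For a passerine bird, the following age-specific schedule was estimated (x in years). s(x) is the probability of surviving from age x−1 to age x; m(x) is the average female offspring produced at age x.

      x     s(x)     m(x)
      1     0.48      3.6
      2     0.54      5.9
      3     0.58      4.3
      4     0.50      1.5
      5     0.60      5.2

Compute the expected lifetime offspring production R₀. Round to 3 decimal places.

Survivorship from birth: l_x = s_1·s_2·…·s_x.
  l_1 = 0.48000
  l_2 = 0.25920
  l_3 = 0.15034
  l_4 = 0.07517
  l_5 = 0.04510
R₀ = Σ l_x m(x):
  age 1: 0.48000 × 3.6 = 1.7280
  age 2: 0.25920 × 5.9 = 1.5293
  age 3: 0.15034 × 4.3 = 0.6465
  age 4: 0.07517 × 1.5 = 0.1128
  age 5: 0.04510 × 5.2 = 0.2345
R₀ = 1.7280 + 1.5293 + 0.6465 + 0.1128 + 0.2345 = 4.2510

4.251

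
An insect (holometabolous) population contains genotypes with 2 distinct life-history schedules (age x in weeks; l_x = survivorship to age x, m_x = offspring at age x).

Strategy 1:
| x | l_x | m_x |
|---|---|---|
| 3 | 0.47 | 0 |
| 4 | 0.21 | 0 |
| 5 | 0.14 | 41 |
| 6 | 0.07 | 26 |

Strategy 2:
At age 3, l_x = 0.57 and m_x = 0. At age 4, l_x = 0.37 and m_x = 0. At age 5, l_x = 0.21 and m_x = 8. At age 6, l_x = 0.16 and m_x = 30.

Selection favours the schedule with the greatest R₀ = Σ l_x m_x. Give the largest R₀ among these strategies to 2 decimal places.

7.56

Strategy 1: R₀ = 0.47×0 + 0.21×0 + 0.14×41 + 0.07×26 = 7.5600
Strategy 2: R₀ = 0.57×0 + 0.37×0 + 0.21×8 + 0.16×30 = 6.4800
Highest R₀: strategy 1 with 7.5600.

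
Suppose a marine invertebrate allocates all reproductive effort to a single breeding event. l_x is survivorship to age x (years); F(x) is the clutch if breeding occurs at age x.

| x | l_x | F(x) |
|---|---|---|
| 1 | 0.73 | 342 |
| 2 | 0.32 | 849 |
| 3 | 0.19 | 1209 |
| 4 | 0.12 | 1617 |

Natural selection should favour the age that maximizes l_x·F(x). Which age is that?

2

Expected offspring if breeding at age x = l_x × F(x):
  age 1: 0.73 × 342 = 249.660
  age 2: 0.32 × 849 = 271.680
  age 3: 0.19 × 1209 = 229.710
  age 4: 0.12 × 1617 = 194.040
Maximum at age 2 (271.680).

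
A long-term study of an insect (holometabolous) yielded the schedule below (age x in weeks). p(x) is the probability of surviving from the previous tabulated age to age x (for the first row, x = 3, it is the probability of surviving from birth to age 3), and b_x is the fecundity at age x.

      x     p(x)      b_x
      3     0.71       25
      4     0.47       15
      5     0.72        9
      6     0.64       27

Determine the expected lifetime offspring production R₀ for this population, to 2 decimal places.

29.07

Survivorship from birth: l_x = p_3·p_4·…·p_x.
  l_3 = 0.71000
  l_4 = 0.33370
  l_5 = 0.24026
  l_6 = 0.15377
R₀ = Σ l_x b_x:
  age 3: 0.71000 × 25 = 17.7500
  age 4: 0.33370 × 15 = 5.0055
  age 5: 0.24026 × 9 = 2.1623
  age 6: 0.15377 × 27 = 4.1518
R₀ = 17.7500 + 5.0055 + 2.1623 + 4.1518 = 29.0696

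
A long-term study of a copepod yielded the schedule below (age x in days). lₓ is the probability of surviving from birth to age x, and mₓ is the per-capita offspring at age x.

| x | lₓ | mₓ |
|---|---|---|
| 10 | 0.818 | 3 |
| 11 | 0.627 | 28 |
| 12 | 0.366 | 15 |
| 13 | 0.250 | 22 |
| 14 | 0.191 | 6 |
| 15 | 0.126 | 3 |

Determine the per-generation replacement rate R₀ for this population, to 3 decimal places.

32.524

R₀ = Σ lₓ mₓ:
  age 10: 0.818 × 3 = 2.4540
  age 11: 0.627 × 28 = 17.5560
  age 12: 0.366 × 15 = 5.4900
  age 13: 0.250 × 22 = 5.5000
  age 14: 0.191 × 6 = 1.1460
  age 15: 0.126 × 3 = 0.3780
R₀ = 2.4540 + 17.5560 + 5.4900 + 5.5000 + 1.1460 + 0.3780 = 32.5240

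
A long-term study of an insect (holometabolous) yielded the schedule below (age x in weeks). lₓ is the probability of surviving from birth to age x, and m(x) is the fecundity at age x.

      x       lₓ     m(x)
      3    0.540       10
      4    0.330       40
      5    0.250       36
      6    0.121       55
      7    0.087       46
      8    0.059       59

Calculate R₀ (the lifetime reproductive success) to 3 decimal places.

R₀ = Σ lₓ m(x):
  age 3: 0.540 × 10 = 5.4000
  age 4: 0.330 × 40 = 13.2000
  age 5: 0.250 × 36 = 9.0000
  age 6: 0.121 × 55 = 6.6550
  age 7: 0.087 × 46 = 4.0020
  age 8: 0.059 × 59 = 3.4810
R₀ = 5.4000 + 13.2000 + 9.0000 + 6.6550 + 4.0020 + 3.4810 = 41.7380

41.738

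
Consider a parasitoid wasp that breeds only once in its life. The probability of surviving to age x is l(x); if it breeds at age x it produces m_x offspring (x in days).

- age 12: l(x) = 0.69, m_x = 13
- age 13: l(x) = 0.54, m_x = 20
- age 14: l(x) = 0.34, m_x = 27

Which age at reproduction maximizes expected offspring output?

Expected offspring if breeding at age x = l(x) × m_x:
  age 12: 0.69 × 13 = 8.970
  age 13: 0.54 × 20 = 10.800
  age 14: 0.34 × 27 = 9.180
Maximum at age 13 (10.800).

13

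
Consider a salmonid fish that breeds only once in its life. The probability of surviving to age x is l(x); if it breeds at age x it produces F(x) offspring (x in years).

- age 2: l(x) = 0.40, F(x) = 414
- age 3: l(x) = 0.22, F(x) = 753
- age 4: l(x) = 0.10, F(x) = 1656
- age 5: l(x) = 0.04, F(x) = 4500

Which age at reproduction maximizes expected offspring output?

Expected offspring if breeding at age x = l(x) × F(x):
  age 2: 0.40 × 414 = 165.600
  age 3: 0.22 × 753 = 165.660
  age 4: 0.10 × 1656 = 165.600
  age 5: 0.04 × 4500 = 180.000
Maximum at age 5 (180.000).

5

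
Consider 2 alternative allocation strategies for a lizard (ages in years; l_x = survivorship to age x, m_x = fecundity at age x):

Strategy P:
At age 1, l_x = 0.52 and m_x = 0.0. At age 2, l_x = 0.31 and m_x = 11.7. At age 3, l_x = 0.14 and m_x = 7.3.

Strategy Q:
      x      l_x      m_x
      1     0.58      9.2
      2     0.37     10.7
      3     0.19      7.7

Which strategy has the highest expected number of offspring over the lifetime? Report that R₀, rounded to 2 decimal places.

Strategy P: R₀ = 0.52×0.0 + 0.31×11.7 + 0.14×7.3 = 4.6490
Strategy Q: R₀ = 0.58×9.2 + 0.37×10.7 + 0.19×7.7 = 10.7580
Highest R₀: strategy Q with 10.7580.

10.76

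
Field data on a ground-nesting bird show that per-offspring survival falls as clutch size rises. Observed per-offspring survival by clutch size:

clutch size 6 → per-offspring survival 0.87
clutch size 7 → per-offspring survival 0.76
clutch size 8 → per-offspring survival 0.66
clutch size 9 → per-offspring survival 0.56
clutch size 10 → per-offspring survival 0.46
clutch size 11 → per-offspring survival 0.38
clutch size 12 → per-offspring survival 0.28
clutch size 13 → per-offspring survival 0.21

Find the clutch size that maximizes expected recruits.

Expected recruits = c × s(c):
  c=6: 6 × 0.87 = 5.220
  c=7: 7 × 0.76 = 5.320
  c=8: 8 × 0.66 = 5.280
  c=9: 9 × 0.56 = 5.040
  c=10: 10 × 0.46 = 4.600
  c=11: 11 × 0.38 = 4.180
  c=12: 12 × 0.28 = 3.360
  c=13: 13 × 0.21 = 2.730
Maximum at c = 7 (5.320 recruits).

7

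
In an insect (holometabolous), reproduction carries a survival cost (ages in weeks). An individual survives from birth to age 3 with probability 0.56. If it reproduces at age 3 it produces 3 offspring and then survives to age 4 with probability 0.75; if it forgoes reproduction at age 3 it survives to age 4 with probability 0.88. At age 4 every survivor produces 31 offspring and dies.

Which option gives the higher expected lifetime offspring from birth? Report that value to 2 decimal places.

15.28

breed at age 3: R₀ = 0.56 × (3 + 0.75 × 31) = 0.56 × 26.2500 = 14.7000
delay to age 4: R₀ = 0.56 × (0.88 × 31) = 0.56 × 27.2800 = 15.2768
Higher: delay to age 4 (15.2768).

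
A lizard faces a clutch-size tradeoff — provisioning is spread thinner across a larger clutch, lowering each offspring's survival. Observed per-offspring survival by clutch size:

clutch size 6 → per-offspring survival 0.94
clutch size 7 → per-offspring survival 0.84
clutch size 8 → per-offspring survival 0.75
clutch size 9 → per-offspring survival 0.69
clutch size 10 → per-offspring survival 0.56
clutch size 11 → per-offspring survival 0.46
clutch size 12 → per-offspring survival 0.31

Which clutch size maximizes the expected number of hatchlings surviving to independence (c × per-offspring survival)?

Expected hatchlings surviving to independence = c × s(c):
  c=6: 6 × 0.94 = 5.640
  c=7: 7 × 0.84 = 5.880
  c=8: 8 × 0.75 = 6.000
  c=9: 9 × 0.69 = 6.210
  c=10: 10 × 0.56 = 5.600
  c=11: 11 × 0.46 = 5.060
  c=12: 12 × 0.31 = 3.720
Maximum at c = 9 (6.210 hatchlings surviving to independence).

9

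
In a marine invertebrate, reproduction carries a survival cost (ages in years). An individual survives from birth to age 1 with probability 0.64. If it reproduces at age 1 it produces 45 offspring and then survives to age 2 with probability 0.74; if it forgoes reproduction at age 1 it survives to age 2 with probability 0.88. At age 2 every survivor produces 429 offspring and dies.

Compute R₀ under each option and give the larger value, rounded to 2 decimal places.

241.61

breed at age 1: R₀ = 0.64 × (45 + 0.74 × 429) = 0.64 × 362.4600 = 231.9744
delay to age 2: R₀ = 0.64 × (0.88 × 429) = 0.64 × 377.5200 = 241.6128
Higher: delay to age 2 (241.6128).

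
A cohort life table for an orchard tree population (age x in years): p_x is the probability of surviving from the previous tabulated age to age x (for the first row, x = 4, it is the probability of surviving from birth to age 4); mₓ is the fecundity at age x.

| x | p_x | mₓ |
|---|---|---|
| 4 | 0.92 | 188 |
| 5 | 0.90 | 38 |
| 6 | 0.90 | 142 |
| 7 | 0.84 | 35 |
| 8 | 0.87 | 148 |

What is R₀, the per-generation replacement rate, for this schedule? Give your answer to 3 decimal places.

Survivorship from birth: l_x = p_4·p_5·…·p_x.
  l_4 = 0.92000
  l_5 = 0.82800
  l_6 = 0.74520
  l_7 = 0.62597
  l_8 = 0.54459
R₀ = Σ l_x mₓ:
  age 4: 0.92000 × 188 = 172.9600
  age 5: 0.82800 × 38 = 31.4640
  age 6: 0.74520 × 142 = 105.8184
  age 7: 0.62597 × 35 = 21.9090
  age 8: 0.54459 × 148 = 80.5993
R₀ = 172.9600 + 31.4640 + 105.8184 + 21.9090 + 80.5993 = 412.7507

412.751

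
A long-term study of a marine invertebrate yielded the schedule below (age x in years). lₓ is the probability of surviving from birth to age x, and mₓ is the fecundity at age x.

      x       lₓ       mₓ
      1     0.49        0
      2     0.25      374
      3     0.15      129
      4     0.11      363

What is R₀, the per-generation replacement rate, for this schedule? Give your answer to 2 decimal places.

152.78

R₀ = Σ lₓ mₓ:
  age 1: 0.49 × 0 = 0.0000
  age 2: 0.25 × 374 = 93.5000
  age 3: 0.15 × 129 = 19.3500
  age 4: 0.11 × 363 = 39.9300
R₀ = 0.0000 + 93.5000 + 19.3500 + 39.9300 = 152.7800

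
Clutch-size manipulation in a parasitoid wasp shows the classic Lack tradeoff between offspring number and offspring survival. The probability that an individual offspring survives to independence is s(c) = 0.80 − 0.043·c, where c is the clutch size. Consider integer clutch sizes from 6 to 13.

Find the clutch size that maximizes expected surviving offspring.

9

Expected surviving offspring = c × s(c):
  c=6: 6 × 0.542 = 3.252
  c=7: 7 × 0.499 = 3.493
  c=8: 8 × 0.456 = 3.648
  c=9: 9 × 0.413 = 3.717
  c=10: 10 × 0.370 = 3.700
  c=11: 11 × 0.327 = 3.597
  c=12: 12 × 0.284 = 3.408
  c=13: 13 × 0.241 = 3.133
Maximum at c = 9 (3.717 surviving offspring).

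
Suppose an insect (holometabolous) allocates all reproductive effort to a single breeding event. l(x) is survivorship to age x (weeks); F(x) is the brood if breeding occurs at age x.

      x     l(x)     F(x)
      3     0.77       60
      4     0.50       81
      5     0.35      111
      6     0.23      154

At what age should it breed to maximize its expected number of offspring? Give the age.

Expected offspring if breeding at age x = l(x) × F(x):
  age 3: 0.77 × 60 = 46.200
  age 4: 0.50 × 81 = 40.500
  age 5: 0.35 × 111 = 38.850
  age 6: 0.23 × 154 = 35.420
Maximum at age 3 (46.200).

3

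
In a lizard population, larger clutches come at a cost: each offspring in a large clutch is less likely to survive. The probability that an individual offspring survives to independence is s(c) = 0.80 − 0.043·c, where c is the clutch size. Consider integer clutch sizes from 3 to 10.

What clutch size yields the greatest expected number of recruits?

9

Expected recruits = c × s(c):
  c=3: 3 × 0.671 = 2.013
  c=4: 4 × 0.628 = 2.512
  c=5: 5 × 0.585 = 2.925
  c=6: 6 × 0.542 = 3.252
  c=7: 7 × 0.499 = 3.493
  c=8: 8 × 0.456 = 3.648
  c=9: 9 × 0.413 = 3.717
  c=10: 10 × 0.370 = 3.700
Maximum at c = 9 (3.717 recruits).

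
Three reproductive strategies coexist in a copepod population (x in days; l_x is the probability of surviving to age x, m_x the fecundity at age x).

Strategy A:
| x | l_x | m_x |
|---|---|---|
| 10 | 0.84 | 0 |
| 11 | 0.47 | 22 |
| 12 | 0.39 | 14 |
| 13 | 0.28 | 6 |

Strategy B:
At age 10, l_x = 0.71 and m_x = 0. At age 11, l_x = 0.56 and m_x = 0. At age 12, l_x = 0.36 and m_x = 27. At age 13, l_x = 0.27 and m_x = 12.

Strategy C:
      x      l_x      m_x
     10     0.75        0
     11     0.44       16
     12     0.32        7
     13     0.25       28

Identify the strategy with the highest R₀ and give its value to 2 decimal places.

Strategy A: R₀ = 0.84×0 + 0.47×22 + 0.39×14 + 0.28×6 = 17.4800
Strategy B: R₀ = 0.71×0 + 0.56×0 + 0.36×27 + 0.27×12 = 12.9600
Strategy C: R₀ = 0.75×0 + 0.44×16 + 0.32×7 + 0.25×28 = 16.2800
Highest R₀: strategy A with 17.4800.

17.48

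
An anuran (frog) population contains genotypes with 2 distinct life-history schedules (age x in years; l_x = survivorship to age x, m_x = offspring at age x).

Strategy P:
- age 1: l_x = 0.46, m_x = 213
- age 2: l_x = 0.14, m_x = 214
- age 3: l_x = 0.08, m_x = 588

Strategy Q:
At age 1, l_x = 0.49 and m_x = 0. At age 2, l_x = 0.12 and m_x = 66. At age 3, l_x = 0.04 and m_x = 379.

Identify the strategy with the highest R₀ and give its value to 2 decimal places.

Strategy P: R₀ = 0.46×213 + 0.14×214 + 0.08×588 = 174.9800
Strategy Q: R₀ = 0.49×0 + 0.12×66 + 0.04×379 = 23.0800
Highest R₀: strategy P with 174.9800.

174.98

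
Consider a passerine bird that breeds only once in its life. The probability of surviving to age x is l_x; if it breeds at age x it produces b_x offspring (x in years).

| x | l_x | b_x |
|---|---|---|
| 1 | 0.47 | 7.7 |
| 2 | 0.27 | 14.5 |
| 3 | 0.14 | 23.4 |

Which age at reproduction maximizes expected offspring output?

Expected offspring if breeding at age x = l_x × b_x:
  age 1: 0.47 × 7.7 = 3.619
  age 2: 0.27 × 14.5 = 3.915
  age 3: 0.14 × 23.4 = 3.276
Maximum at age 2 (3.915).

2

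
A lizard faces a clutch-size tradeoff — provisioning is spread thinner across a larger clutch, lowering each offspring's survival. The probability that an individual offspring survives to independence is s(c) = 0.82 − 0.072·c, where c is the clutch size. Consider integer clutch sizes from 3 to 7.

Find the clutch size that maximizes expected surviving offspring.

Expected surviving offspring = c × s(c):
  c=3: 3 × 0.604 = 1.812
  c=4: 4 × 0.532 = 2.128
  c=5: 5 × 0.460 = 2.300
  c=6: 6 × 0.388 = 2.328
  c=7: 7 × 0.316 = 2.212
Maximum at c = 6 (2.328 surviving offspring).

6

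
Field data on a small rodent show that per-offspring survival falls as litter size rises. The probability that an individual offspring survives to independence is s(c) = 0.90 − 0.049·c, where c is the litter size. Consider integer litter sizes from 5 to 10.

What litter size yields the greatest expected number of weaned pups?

9

Expected weaned pups = c × s(c):
  c=5: 5 × 0.655 = 3.275
  c=6: 6 × 0.606 = 3.636
  c=7: 7 × 0.557 = 3.899
  c=8: 8 × 0.508 = 4.064
  c=9: 9 × 0.459 = 4.131
  c=10: 10 × 0.410 = 4.100
Maximum at c = 9 (4.131 weaned pups).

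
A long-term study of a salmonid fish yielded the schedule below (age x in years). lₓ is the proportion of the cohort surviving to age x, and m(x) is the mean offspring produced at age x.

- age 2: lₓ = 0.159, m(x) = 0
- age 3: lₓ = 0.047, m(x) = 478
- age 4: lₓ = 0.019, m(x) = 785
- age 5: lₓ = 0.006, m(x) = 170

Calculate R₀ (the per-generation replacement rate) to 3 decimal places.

R₀ = Σ lₓ m(x):
  age 2: 0.159 × 0 = 0.0000
  age 3: 0.047 × 478 = 22.4660
  age 4: 0.019 × 785 = 14.9150
  age 5: 0.006 × 170 = 1.0200
R₀ = 0.0000 + 22.4660 + 14.9150 + 1.0200 = 38.4010

38.401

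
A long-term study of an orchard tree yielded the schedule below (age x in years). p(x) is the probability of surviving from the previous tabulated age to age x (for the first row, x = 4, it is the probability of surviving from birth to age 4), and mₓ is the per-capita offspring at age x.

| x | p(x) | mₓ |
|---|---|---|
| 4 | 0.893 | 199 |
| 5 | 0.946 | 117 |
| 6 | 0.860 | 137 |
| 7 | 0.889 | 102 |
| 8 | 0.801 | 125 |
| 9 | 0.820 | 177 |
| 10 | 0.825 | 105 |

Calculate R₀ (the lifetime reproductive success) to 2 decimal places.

618.46

Survivorship from birth: l_x = p_4·p_5·…·p_x.
  l_4 = 0.89300
  l_5 = 0.84478
  l_6 = 0.72651
  l_7 = 0.64587
  l_8 = 0.51734
  l_9 = 0.42422
  l_10 = 0.34998
R₀ = Σ l_x mₓ:
  age 4: 0.89300 × 199 = 177.7070
  age 5: 0.84478 × 117 = 98.8393
  age 6: 0.72651 × 137 = 99.5319
  age 7: 0.64587 × 102 = 65.8787
  age 8: 0.51734 × 125 = 64.6675
  age 9: 0.42422 × 177 = 75.0869
  age 10: 0.34998 × 105 = 36.7479
R₀ = 177.7070 + 98.8393 + 99.5319 + 65.8787 + 64.6675 + 75.0869 + 36.7479 = 618.4592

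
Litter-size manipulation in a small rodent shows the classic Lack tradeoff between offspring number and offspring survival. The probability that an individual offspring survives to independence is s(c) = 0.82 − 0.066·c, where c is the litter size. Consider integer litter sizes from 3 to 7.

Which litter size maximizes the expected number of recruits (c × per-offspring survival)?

6

Expected recruits = c × s(c):
  c=3: 3 × 0.622 = 1.866
  c=4: 4 × 0.556 = 2.224
  c=5: 5 × 0.490 = 2.450
  c=6: 6 × 0.424 = 2.544
  c=7: 7 × 0.358 = 2.506
Maximum at c = 6 (2.544 recruits).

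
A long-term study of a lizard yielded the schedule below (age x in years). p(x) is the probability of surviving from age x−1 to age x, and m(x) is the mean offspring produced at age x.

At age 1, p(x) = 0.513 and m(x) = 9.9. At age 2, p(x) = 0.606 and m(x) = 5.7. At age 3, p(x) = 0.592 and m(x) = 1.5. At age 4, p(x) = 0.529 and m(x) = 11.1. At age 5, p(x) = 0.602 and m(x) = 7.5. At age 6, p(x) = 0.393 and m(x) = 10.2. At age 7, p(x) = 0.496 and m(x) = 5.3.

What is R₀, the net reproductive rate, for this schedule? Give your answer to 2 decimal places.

8.94

Survivorship from birth: l_x = p_1·p_2·…·p_x.
  l_1 = 0.51300
  l_2 = 0.31088
  l_3 = 0.18404
  l_4 = 0.09736
  l_5 = 0.05861
  l_6 = 0.02303
  l_7 = 0.01142
R₀ = Σ l_x m(x):
  age 1: 0.51300 × 9.9 = 5.0787
  age 2: 0.31088 × 5.7 = 1.7720
  age 3: 0.18404 × 1.5 = 0.2761
  age 4: 0.09736 × 11.1 = 1.0807
  age 5: 0.05861 × 7.5 = 0.4396
  age 6: 0.02303 × 10.2 = 0.2349
  age 7: 0.01142 × 5.3 = 0.0605
R₀ = 5.0787 + 1.7720 + 0.2761 + 1.0807 + 0.4396 + 0.2349 + 0.0605 = 8.9425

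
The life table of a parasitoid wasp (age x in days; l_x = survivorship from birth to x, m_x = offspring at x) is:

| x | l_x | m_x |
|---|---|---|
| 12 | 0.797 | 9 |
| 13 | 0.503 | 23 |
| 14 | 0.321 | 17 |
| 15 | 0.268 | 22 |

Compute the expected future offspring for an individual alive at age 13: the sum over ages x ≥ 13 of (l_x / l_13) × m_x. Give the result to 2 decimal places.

l_13 = 0.503. Conditional survival from age 13 to x is l_x / l_13.
  x=13: (0.503/0.503) × 23 = 23.0000
  x=14: (0.321/0.503) × 17 = 10.8489
  x=15: (0.268/0.503) × 22 = 11.7217
Sum = 23.0000 + 10.8489 + 11.7217 = 45.5706

45.57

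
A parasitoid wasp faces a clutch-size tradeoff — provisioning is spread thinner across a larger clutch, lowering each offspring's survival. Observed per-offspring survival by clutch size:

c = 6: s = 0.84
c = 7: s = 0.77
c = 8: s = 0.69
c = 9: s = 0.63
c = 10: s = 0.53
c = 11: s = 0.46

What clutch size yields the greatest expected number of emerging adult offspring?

9

Expected emerging adult offspring = c × s(c):
  c=6: 6 × 0.84 = 5.040
  c=7: 7 × 0.77 = 5.390
  c=8: 8 × 0.69 = 5.520
  c=9: 9 × 0.63 = 5.670
  c=10: 10 × 0.53 = 5.300
  c=11: 11 × 0.46 = 5.060
Maximum at c = 9 (5.670 emerging adult offspring).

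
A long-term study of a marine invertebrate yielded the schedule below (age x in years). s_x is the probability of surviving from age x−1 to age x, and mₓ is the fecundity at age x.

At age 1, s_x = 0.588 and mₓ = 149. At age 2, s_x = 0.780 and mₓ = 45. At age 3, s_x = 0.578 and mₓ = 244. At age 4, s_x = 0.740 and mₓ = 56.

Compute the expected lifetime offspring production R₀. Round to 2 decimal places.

Survivorship from birth: l_x = s_1·s_2·…·s_x.
  l_1 = 0.58800
  l_2 = 0.45864
  l_3 = 0.26509
  l_4 = 0.19617
R₀ = Σ l_x mₓ:
  age 1: 0.58800 × 149 = 87.6120
  age 2: 0.45864 × 45 = 20.6388
  age 3: 0.26509 × 244 = 64.6820
  age 4: 0.19617 × 56 = 10.9855
R₀ = 87.6120 + 20.6388 + 64.6820 + 10.9855 = 183.9183

183.92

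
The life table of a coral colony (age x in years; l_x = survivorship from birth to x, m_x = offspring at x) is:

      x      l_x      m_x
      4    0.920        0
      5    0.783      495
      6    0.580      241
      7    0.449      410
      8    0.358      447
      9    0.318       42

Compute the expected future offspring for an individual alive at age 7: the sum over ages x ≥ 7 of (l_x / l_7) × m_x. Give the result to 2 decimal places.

l_7 = 0.449. Conditional survival from age 7 to x is l_x / l_7.
  x=7: (0.449/0.449) × 410 = 410.0000
  x=8: (0.358/0.449) × 447 = 356.4053
  x=9: (0.318/0.449) × 42 = 29.7461
Sum = 410.0000 + 356.4053 + 29.7461 = 796.1514

796.15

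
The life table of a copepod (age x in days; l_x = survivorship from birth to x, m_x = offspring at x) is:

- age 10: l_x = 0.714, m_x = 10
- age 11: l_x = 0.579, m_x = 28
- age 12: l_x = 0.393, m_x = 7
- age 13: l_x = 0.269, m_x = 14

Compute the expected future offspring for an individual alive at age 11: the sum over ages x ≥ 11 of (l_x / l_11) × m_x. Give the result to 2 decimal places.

l_11 = 0.579. Conditional survival from age 11 to x is l_x / l_11.
  x=11: (0.579/0.579) × 28 = 28.0000
  x=12: (0.393/0.579) × 7 = 4.7513
  x=13: (0.269/0.579) × 14 = 6.5043
Sum = 28.0000 + 4.7513 + 6.5043 = 39.2556

39.26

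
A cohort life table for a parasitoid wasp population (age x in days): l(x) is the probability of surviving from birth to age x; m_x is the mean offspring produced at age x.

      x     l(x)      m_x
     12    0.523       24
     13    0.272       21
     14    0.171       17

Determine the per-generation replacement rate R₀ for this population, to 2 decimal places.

21.17

R₀ = Σ l(x) m_x:
  age 12: 0.523 × 24 = 12.5520
  age 13: 0.272 × 21 = 5.7120
  age 14: 0.171 × 17 = 2.9070
R₀ = 12.5520 + 5.7120 + 2.9070 = 21.1710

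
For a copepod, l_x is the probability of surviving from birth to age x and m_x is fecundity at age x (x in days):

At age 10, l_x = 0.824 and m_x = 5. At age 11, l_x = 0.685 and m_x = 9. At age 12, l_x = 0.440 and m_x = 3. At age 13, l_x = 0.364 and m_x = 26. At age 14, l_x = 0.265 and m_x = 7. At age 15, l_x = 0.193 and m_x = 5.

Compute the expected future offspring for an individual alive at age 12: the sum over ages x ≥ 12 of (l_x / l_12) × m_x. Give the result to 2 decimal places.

l_12 = 0.440. Conditional survival from age 12 to x is l_x / l_12.
  x=12: (0.440/0.440) × 3 = 3.0000
  x=13: (0.364/0.440) × 26 = 21.5091
  x=14: (0.265/0.440) × 7 = 4.2159
  x=15: (0.193/0.440) × 5 = 2.1932
Sum = 3.0000 + 21.5091 + 4.2159 + 2.1932 = 30.9182

30.92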